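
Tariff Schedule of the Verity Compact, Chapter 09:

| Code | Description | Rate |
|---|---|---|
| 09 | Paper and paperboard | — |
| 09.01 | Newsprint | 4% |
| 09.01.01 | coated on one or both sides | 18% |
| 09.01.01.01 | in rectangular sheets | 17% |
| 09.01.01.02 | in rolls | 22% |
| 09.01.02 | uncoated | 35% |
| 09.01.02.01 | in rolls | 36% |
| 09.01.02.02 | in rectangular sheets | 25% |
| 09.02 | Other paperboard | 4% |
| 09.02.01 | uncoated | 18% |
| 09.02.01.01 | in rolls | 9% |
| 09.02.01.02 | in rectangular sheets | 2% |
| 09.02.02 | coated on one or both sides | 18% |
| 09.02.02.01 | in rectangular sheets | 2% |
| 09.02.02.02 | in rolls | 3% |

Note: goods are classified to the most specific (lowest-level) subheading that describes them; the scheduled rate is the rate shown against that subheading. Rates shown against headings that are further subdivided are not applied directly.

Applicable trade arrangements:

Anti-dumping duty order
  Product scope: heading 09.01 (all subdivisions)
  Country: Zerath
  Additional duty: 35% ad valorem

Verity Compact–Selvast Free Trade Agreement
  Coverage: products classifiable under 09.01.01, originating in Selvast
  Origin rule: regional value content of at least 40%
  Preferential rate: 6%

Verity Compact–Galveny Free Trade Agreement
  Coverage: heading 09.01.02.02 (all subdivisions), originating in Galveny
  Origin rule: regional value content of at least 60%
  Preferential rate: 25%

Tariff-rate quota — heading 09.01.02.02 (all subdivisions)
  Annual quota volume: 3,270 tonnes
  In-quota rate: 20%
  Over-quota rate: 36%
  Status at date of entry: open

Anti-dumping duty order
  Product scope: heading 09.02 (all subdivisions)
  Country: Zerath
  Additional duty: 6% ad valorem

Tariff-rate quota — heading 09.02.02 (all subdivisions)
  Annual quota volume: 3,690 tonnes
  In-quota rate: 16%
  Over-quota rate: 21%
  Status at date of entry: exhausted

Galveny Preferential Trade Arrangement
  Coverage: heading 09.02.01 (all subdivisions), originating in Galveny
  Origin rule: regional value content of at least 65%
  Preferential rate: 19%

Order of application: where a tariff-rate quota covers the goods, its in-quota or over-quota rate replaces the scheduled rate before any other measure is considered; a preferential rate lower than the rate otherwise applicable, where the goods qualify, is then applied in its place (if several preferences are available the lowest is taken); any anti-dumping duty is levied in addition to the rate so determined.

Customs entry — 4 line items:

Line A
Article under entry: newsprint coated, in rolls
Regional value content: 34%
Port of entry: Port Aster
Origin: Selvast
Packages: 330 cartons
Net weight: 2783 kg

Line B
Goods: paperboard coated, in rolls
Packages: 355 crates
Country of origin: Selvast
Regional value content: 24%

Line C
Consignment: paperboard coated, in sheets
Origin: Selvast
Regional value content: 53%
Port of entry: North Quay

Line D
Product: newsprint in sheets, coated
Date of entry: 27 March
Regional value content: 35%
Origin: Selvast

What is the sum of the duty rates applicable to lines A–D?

81%

Line A: newsprint → 09.01; coated → 09.01.01; in rolls → 09.01.01.02. Scheduled 22%. Selvast agreement on 09.01.01: RVC < 40%. → 22%.
Line B: paperboard → 09.02; coated → 09.02.02; in rolls → 09.02.02.02. Scheduled 3%. quota on 09.02.02 exhausted → over-quota 21%; Selvast agreement on 09.01.01: 09.02.02.02 not covered. → 21%.
Line C: paperboard → 09.02; coated → 09.02.02; in sheets → 09.02.02.01. Scheduled 2%. quota on 09.02.02 exhausted → over-quota 21%; Selvast agreement on 09.01.01: 09.02.02.01 not covered. → 21%.
Line D: newsprint → 09.01; coated → 09.01.01; in sheets → 09.01.01.01. Scheduled 17%. Selvast agreement on 09.01.01: RVC < 40%. → 17%.
Sum: 22% + 21% + 21% + 17% = 81%.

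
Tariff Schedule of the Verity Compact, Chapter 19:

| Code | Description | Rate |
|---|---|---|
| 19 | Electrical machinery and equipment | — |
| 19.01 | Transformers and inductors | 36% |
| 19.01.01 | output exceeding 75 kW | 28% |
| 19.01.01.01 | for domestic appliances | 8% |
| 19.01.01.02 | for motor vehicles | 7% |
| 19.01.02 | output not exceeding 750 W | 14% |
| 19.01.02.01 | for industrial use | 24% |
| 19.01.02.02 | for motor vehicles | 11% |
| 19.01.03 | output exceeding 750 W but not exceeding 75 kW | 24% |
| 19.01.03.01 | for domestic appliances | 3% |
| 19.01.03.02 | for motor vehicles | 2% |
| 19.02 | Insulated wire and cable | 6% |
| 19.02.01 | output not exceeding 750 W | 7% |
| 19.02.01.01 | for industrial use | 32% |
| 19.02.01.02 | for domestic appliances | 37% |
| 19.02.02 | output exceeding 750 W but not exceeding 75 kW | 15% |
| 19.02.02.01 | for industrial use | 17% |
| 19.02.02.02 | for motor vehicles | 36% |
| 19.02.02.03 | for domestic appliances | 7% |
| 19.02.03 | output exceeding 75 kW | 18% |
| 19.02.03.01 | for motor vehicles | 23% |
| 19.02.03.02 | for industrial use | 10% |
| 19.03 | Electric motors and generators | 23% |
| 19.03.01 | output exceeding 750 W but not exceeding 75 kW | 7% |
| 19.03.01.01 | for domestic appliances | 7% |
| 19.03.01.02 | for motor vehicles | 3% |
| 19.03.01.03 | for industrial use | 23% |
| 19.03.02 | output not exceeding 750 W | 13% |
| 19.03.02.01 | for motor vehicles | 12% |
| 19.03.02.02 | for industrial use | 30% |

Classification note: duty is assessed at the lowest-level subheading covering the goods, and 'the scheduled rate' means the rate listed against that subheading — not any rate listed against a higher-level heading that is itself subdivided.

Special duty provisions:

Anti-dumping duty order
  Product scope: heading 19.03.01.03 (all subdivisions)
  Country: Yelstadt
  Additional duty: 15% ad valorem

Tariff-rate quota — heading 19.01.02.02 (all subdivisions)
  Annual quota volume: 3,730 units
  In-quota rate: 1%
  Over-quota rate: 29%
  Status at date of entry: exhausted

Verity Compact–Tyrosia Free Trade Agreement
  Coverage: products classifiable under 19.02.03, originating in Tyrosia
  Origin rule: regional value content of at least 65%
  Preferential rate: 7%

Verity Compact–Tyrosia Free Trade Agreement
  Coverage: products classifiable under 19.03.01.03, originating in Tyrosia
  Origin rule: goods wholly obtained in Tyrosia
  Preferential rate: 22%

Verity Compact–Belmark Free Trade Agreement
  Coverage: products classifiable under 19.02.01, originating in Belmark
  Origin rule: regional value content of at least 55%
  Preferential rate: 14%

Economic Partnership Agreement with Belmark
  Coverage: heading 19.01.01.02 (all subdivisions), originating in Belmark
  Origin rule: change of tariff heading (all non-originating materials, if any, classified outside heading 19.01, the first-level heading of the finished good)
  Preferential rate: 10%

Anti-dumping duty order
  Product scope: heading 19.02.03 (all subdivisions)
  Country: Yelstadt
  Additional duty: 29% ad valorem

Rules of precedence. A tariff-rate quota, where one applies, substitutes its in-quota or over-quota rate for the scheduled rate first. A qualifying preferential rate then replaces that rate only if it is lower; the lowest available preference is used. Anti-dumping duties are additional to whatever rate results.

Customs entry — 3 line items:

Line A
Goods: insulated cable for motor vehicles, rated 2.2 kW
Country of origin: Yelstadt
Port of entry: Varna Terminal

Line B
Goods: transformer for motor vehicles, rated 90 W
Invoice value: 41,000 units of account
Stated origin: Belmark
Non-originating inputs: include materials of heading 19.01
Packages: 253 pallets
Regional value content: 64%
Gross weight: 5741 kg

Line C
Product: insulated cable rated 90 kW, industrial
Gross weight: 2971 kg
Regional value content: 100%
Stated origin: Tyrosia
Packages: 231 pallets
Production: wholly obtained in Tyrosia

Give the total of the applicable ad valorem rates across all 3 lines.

72%

Line A: insulated cable → 19.02; rated 2.2 kW → 19.02.02; for motor vehicles → 19.02.02.02. Scheduled 36%. No special measure applies. → 36%.
Line B: transformer → 19.01; rated 90 W → 19.01.02; for motor vehicles → 19.01.02.02. Scheduled 11%. quota on 19.01.02.02 exhausted → over-quota 29%; Belmark agreement on 19.02.01: 19.01.02.02 not covered; Belmark agreement on 19.01.01.02: 19.01.02.02 not covered. → 29%.
Line C: insulated cable → 19.02; rated 90 kW → 19.02.03; industrial → 19.02.03.02. Scheduled 10%. Tyrosia agreement on 19.02.03: RVC ≥ 65% → 7% available; Tyrosia agreement on 19.03.01.03: 19.02.03.02 not covered; preferential 7%. → 7%.
Sum: 36% + 29% + 7% = 72%.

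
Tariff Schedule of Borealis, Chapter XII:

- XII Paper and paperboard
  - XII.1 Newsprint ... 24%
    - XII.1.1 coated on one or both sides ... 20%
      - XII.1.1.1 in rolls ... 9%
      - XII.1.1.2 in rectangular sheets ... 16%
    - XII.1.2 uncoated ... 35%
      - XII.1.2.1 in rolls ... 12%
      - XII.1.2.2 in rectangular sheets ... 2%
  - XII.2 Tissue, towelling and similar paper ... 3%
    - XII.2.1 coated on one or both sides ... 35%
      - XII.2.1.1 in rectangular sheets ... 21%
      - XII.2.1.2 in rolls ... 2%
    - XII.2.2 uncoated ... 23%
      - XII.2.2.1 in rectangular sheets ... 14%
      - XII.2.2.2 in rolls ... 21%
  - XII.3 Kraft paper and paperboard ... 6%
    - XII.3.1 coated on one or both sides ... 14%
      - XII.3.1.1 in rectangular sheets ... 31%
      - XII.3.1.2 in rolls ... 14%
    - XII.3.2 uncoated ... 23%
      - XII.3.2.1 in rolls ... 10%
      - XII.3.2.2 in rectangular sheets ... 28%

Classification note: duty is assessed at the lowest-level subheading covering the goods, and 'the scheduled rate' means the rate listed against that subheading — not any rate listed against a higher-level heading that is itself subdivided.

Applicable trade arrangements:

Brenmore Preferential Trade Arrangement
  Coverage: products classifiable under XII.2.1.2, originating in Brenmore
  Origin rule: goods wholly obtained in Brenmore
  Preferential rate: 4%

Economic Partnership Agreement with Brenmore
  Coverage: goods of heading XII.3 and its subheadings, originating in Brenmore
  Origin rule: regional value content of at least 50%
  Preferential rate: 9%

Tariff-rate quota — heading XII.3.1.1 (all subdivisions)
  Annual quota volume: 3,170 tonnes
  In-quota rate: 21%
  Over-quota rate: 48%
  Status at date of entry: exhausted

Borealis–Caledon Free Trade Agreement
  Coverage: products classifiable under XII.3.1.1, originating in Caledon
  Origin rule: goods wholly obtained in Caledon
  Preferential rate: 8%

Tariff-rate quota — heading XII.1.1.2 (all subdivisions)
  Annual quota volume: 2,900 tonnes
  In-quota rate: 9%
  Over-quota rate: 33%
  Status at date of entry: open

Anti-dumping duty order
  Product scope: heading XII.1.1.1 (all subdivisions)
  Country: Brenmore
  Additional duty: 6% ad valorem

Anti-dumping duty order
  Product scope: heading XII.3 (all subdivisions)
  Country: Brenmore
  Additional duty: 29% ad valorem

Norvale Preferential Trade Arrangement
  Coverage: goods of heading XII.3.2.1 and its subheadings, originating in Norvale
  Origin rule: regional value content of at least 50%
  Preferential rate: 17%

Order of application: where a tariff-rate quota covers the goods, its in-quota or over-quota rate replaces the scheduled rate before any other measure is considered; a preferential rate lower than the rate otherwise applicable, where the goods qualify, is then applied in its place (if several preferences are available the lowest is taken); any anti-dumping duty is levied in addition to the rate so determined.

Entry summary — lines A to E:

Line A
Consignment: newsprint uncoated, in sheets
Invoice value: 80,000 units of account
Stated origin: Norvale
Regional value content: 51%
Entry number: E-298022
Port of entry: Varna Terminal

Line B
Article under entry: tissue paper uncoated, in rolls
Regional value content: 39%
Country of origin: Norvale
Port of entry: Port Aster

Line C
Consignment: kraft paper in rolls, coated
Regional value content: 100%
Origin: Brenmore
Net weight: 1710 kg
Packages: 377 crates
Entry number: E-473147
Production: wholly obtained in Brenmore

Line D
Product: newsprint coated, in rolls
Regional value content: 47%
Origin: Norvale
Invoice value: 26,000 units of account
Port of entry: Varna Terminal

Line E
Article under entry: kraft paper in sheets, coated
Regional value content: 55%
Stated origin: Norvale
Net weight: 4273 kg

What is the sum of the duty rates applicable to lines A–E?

118%

Line A: newsprint → XII.1; uncoated → XII.1.2; in sheets → XII.1.2.2. Scheduled 2%. Norvale agreement on XII.3.2.1: XII.1.2.2 not covered. → 2%.
Line B: tissue paper → XII.2; uncoated → XII.2.2; in rolls → XII.2.2.2. Scheduled 21%. Norvale agreement on XII.3.2.1: XII.2.2.2 not covered. → 21%.
Line C: kraft paper → XII.3; coated → XII.3.1; in rolls → XII.3.1.2. Scheduled 14%. Brenmore agreement on XII.2.1.2: XII.3.1.2 not covered; Brenmore agreement on XII.3: RVC ≥ 50% → 9% available; preferential 9%; anti-dumping (Brenmore, XII.3): +29%; total 9% + 29% = 38%. → 38%.
Line D: newsprint → XII.1; coated → XII.1.1; in rolls → XII.1.1.1. Scheduled 9%. Norvale agreement on XII.3.2.1: XII.1.1.1 not covered. → 9%.
Line E: kraft paper → XII.3; coated → XII.3.1; in sheets → XII.3.1.1. Scheduled 31%. quota on XII.3.1.1 exhausted → over-quota 48%; Norvale agreement on XII.3.2.1: XII.3.1.1 not covered. → 48%.
Sum: 2% + 21% + 38% + 9% + 48% = 118%.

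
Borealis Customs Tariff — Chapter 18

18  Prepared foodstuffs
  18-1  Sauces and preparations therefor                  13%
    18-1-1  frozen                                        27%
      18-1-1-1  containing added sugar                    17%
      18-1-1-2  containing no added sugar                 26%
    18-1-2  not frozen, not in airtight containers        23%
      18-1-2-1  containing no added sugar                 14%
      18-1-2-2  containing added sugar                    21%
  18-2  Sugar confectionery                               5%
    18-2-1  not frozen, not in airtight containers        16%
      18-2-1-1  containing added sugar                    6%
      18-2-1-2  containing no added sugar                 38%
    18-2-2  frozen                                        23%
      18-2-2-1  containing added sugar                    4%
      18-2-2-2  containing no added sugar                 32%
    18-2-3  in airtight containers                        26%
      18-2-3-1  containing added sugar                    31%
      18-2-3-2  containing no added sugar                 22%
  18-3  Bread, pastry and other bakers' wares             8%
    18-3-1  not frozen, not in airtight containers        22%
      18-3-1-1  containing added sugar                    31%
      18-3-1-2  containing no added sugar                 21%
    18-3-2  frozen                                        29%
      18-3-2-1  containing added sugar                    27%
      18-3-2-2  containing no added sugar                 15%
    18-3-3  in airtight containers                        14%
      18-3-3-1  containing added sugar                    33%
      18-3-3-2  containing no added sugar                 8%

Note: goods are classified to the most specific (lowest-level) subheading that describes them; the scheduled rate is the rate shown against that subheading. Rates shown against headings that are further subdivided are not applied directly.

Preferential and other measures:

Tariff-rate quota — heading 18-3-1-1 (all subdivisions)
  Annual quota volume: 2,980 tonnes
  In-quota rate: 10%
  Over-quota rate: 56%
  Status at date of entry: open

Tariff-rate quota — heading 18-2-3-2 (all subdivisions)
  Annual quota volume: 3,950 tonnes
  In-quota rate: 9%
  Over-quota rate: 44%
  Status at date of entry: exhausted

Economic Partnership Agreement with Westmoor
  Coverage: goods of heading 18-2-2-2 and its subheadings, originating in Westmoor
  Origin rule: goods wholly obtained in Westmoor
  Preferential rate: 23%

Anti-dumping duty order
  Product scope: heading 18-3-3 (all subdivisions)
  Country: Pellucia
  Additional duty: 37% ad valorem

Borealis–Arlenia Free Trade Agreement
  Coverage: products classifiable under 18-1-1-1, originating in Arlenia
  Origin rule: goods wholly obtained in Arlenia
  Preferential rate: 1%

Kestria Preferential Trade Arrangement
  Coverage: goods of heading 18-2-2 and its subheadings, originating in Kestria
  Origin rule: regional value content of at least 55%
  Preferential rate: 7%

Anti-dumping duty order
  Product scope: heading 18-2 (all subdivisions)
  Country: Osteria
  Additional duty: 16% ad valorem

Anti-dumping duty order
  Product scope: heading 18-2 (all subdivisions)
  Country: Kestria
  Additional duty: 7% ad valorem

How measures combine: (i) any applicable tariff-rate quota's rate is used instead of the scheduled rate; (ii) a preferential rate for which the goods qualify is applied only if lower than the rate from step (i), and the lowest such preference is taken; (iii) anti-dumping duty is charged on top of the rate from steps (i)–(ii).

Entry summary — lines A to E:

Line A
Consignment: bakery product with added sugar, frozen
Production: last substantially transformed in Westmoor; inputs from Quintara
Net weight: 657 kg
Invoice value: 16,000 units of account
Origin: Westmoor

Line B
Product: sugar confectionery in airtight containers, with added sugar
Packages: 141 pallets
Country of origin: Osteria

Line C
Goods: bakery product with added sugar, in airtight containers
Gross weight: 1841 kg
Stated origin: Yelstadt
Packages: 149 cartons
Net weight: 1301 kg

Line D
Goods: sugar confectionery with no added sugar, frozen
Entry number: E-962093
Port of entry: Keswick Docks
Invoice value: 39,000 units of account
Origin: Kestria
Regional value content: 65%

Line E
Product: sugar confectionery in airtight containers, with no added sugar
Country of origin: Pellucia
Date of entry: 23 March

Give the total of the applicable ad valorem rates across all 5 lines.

165%

Line A: bakery product → 18-3; frozen → 18-3-2; with added sugar → 18-3-2-1. Scheduled 27%. Westmoor agreement on 18-2-2-2: 18-3-2-1 not covered. → 27%.
Line B: sugar confectionery → 18-2; in airtight containers → 18-2-3; with added sugar → 18-2-3-1. Scheduled 31%. anti-dumping (Osteria, 18-2): +16%; total 31% + 16% = 47%. → 47%.
Line C: bakery product → 18-3; in airtight containers → 18-3-3; with added sugar → 18-3-3-1. Scheduled 33%. No special measure applies. → 33%.
Line D: sugar confectionery → 18-2; frozen → 18-2-2; with no added sugar → 18-2-2-2. Scheduled 32%. Kestria agreement on 18-2-2: RVC ≥ 55% → 7% available; preferential 7%; anti-dumping (Kestria, 18-2): +7%; total 7% + 7% = 14%. → 14%.
Line E: sugar confectionery → 18-2; in airtight containers → 18-2-3; with no added sugar → 18-2-3-2. Scheduled 22%. quota on 18-2-3-2 exhausted → over-quota 44%. → 44%.
Sum: 27% + 47% + 33% + 14% + 44% = 165%.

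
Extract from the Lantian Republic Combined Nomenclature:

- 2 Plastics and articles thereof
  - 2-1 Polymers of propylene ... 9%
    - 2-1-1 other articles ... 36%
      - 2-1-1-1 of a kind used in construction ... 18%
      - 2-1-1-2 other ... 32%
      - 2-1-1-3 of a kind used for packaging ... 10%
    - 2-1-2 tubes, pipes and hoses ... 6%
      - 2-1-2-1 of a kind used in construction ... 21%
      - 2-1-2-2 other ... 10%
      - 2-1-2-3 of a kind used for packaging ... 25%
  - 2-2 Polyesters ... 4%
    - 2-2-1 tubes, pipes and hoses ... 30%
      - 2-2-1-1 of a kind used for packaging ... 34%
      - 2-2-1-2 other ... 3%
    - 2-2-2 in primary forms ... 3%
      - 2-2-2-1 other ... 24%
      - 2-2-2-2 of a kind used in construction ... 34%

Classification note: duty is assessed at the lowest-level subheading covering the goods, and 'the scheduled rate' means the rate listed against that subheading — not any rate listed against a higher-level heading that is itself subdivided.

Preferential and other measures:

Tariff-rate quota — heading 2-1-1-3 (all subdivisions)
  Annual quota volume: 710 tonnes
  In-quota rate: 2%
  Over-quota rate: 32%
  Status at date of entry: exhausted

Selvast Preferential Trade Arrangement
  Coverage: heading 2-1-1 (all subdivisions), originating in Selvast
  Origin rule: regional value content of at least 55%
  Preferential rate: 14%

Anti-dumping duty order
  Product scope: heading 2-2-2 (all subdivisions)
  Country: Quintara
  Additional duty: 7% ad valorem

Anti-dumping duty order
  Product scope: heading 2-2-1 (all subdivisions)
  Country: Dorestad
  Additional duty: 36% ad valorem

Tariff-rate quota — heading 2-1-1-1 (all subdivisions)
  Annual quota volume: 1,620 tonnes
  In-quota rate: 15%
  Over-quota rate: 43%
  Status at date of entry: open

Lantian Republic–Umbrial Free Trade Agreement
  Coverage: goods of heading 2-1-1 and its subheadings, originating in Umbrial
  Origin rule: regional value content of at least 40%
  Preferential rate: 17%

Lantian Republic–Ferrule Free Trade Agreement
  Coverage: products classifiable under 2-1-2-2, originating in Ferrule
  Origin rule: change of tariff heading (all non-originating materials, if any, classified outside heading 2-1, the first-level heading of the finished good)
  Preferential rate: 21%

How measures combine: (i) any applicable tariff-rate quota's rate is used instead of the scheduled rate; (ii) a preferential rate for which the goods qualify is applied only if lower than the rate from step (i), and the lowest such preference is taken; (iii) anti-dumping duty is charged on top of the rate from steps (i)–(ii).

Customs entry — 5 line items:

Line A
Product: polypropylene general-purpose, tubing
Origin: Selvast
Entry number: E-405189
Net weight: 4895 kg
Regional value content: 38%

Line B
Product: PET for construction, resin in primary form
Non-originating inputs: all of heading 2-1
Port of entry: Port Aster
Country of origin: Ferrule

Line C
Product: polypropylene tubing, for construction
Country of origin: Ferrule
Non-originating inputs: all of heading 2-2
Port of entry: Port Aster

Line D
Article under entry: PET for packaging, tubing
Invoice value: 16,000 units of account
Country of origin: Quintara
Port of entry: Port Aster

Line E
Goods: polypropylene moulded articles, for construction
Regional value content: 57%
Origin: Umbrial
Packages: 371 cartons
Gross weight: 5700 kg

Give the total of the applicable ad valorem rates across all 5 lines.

114%

Line A: polypropylene → 2-1; tubing → 2-1-2; general-purpose → 2-1-2-2. Scheduled 10%. Selvast agreement on 2-1-1: 2-1-2-2 not covered. → 10%.
Line B: PET → 2-2; resin in primary form → 2-2-2; for construction → 2-2-2-2. Scheduled 34%. Ferrule agreement on 2-1-2-2: 2-2-2-2 not covered. → 34%.
Line C: polypropylene → 2-1; tubing → 2-1-2; for construction → 2-1-2-1. Scheduled 21%. Ferrule agreement on 2-1-2-2: 2-1-2-1 not covered. → 21%.
Line D: PET → 2-2; tubing → 2-2-1; for packaging → 2-2-1-1. Scheduled 34%. No special measure applies. → 34%.
Line E: polypropylene → 2-1; moulded articles → 2-1-1; for construction → 2-1-1-1. Scheduled 18%. quota on 2-1-1-1 open → in-quota 15%; Umbrial agreement on 2-1-1: RVC ≥ 40% → 17% available; preference 17% not lower than 15% → no reduction. → 15%.
Sum: 10% + 34% + 21% + 34% + 15% = 114%.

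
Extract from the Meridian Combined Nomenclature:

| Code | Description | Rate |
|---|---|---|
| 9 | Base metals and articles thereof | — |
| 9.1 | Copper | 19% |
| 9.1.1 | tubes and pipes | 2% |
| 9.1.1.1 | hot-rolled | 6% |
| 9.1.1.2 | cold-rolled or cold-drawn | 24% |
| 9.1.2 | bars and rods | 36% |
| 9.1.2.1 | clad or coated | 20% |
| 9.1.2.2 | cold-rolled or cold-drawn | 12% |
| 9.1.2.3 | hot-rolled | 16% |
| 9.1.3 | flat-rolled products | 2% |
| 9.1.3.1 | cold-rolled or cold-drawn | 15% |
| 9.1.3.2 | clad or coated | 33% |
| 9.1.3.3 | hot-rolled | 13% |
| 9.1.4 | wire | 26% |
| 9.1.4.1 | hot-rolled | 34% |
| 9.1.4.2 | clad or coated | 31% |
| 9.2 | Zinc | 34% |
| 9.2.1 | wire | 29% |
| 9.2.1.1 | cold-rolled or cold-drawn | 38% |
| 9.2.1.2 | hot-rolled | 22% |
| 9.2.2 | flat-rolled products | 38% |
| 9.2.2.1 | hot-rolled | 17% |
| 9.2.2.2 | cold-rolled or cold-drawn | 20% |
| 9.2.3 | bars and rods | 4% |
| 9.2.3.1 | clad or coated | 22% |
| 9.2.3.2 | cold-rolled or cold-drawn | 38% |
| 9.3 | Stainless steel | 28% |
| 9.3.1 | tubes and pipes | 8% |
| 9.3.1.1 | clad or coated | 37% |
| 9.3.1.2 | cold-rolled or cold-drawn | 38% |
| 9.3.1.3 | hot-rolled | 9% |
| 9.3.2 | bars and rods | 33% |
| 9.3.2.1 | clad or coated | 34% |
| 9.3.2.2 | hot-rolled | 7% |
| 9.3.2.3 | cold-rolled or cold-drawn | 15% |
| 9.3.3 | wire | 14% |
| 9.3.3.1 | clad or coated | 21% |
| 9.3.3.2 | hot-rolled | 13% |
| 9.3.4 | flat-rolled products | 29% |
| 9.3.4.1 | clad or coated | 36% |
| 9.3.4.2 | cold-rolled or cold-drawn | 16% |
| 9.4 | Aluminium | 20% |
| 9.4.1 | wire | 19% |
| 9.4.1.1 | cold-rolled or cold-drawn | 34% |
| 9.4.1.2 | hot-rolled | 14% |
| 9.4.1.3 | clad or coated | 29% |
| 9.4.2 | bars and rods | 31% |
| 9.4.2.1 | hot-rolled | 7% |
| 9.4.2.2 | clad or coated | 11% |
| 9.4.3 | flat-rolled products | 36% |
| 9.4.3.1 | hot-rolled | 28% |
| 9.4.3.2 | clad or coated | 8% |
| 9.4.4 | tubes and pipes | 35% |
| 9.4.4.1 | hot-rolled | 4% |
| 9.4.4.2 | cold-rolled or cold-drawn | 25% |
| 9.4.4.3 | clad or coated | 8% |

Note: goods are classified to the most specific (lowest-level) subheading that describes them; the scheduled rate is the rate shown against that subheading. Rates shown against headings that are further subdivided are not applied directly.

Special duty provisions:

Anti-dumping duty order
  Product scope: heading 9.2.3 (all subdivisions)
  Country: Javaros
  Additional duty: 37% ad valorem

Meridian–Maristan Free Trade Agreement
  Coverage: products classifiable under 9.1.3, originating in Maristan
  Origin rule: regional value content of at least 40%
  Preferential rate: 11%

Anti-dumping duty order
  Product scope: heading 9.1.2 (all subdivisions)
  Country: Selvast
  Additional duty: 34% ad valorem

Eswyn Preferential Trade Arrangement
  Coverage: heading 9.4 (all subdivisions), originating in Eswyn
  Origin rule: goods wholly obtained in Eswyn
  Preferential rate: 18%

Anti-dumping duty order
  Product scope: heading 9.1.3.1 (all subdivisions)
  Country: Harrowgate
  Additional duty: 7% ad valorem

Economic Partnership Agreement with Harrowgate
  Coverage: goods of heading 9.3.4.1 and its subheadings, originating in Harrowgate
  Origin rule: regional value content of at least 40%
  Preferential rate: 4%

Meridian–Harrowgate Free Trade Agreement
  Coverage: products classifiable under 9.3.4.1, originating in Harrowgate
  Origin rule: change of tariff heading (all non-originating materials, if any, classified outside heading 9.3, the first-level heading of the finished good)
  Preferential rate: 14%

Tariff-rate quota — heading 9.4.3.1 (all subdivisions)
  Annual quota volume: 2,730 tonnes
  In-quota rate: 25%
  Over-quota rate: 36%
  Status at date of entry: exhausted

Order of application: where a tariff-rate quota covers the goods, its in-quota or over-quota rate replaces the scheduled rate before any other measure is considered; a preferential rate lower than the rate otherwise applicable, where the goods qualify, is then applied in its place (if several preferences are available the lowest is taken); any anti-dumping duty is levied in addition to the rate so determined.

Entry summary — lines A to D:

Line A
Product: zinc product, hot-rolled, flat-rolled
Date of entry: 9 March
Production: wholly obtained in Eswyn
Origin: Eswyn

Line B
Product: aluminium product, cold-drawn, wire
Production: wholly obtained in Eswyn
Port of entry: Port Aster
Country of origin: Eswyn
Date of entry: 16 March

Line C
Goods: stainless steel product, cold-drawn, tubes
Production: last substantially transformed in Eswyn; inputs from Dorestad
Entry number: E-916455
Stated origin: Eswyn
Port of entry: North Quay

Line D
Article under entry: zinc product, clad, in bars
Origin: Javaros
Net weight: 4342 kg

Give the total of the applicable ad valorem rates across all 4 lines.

Line A: zinc → 9.2; flat-rolled → 9.2.2; hot-rolled → 9.2.2.1. Scheduled 17%. Eswyn agreement on 9.4: 9.2.2.1 not covered. → 17%.
Line B: aluminium → 9.4; wire → 9.4.1; cold-drawn → 9.4.1.1. Scheduled 34%. Eswyn agreement on 9.4: wholly obtained → 18% available; preferential 18%. → 18%.
Line C: stainless steel → 9.3; tubes → 9.3.1; cold-drawn → 9.3.1.2. Scheduled 38%. Eswyn agreement on 9.4: 9.3.1.2 not covered. → 38%.
Line D: zinc → 9.2; in bars → 9.2.3; clad → 9.2.3.1. Scheduled 22%. anti-dumping (Javaros, 9.2.3): +37%; total 22% + 37% = 59%. → 59%.
Sum: 17% + 18% + 38% + 59% = 132%.

132%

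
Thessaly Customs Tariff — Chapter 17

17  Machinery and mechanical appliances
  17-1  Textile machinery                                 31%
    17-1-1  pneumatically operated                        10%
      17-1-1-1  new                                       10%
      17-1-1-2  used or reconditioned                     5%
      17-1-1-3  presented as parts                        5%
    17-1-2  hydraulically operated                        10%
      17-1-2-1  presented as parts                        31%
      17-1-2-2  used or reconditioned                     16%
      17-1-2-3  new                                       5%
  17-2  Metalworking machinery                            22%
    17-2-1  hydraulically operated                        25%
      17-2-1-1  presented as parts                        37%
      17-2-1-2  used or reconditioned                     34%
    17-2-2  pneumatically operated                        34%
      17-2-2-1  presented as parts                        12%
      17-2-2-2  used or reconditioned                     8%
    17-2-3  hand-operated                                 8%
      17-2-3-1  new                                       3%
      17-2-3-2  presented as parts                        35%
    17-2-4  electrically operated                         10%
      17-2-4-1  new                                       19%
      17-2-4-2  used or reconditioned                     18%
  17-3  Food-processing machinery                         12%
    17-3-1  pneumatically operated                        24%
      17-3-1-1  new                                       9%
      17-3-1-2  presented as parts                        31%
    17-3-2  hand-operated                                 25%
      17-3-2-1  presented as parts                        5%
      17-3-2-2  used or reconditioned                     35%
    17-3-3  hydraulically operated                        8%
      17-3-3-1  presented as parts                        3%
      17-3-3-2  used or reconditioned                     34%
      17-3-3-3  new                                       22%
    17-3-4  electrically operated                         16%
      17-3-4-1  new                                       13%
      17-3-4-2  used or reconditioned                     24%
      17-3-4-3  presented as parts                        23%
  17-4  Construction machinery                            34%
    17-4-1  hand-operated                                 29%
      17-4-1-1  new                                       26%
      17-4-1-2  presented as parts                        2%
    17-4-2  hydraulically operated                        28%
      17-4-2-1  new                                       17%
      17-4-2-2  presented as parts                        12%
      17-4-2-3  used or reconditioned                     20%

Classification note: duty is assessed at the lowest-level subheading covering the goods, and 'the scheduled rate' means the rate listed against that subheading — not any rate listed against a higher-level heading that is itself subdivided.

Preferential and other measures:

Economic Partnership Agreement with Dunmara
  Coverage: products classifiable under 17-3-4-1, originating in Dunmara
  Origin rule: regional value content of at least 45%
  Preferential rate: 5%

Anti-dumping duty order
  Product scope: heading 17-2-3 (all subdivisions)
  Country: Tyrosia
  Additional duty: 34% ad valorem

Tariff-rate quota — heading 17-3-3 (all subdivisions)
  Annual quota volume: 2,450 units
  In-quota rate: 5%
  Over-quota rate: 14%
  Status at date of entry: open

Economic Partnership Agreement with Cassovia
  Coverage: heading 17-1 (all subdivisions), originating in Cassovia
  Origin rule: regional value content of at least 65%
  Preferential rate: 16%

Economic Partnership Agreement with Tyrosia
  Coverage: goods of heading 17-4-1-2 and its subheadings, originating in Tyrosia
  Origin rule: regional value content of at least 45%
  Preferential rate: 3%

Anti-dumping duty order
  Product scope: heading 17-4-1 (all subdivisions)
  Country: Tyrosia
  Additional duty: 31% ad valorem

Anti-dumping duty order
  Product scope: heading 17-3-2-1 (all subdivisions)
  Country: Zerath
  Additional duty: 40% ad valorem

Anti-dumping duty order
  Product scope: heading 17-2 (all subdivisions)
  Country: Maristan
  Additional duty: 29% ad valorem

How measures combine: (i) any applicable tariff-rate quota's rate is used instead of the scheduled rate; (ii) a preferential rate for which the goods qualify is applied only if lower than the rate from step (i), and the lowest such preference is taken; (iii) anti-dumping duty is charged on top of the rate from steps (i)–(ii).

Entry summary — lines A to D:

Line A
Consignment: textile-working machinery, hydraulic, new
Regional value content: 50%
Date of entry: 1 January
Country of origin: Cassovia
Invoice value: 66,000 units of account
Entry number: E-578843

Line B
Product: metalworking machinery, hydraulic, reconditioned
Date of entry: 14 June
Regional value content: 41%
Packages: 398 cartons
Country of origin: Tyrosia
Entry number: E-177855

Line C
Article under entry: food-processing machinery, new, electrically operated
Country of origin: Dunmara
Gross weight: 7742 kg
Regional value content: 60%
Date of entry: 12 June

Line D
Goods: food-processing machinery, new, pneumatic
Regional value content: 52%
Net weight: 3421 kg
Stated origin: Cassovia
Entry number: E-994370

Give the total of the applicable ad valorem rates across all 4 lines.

Line A: textile-working → 17-1; hydraulic → 17-1-2; new → 17-1-2-3. Scheduled 5%. Cassovia agreement on 17-1: RVC < 65%. → 5%.
Line B: metalworking → 17-2; hydraulic → 17-2-1; reconditioned → 17-2-1-2. Scheduled 34%. Tyrosia agreement on 17-4-1-2: 17-2-1-2 not covered. → 34%.
Line C: food-processing → 17-3; electrically operated → 17-3-4; new → 17-3-4-1. Scheduled 13%. Dunmara agreement on 17-3-4-1: RVC ≥ 45% → 5% available; preferential 5%. → 5%.
Line D: food-processing → 17-3; pneumatic → 17-3-1; new → 17-3-1-1. Scheduled 9%. Cassovia agreement on 17-1: 17-3-1-1 not covered. → 9%.
Sum: 5% + 34% + 5% + 9% = 53%.

53%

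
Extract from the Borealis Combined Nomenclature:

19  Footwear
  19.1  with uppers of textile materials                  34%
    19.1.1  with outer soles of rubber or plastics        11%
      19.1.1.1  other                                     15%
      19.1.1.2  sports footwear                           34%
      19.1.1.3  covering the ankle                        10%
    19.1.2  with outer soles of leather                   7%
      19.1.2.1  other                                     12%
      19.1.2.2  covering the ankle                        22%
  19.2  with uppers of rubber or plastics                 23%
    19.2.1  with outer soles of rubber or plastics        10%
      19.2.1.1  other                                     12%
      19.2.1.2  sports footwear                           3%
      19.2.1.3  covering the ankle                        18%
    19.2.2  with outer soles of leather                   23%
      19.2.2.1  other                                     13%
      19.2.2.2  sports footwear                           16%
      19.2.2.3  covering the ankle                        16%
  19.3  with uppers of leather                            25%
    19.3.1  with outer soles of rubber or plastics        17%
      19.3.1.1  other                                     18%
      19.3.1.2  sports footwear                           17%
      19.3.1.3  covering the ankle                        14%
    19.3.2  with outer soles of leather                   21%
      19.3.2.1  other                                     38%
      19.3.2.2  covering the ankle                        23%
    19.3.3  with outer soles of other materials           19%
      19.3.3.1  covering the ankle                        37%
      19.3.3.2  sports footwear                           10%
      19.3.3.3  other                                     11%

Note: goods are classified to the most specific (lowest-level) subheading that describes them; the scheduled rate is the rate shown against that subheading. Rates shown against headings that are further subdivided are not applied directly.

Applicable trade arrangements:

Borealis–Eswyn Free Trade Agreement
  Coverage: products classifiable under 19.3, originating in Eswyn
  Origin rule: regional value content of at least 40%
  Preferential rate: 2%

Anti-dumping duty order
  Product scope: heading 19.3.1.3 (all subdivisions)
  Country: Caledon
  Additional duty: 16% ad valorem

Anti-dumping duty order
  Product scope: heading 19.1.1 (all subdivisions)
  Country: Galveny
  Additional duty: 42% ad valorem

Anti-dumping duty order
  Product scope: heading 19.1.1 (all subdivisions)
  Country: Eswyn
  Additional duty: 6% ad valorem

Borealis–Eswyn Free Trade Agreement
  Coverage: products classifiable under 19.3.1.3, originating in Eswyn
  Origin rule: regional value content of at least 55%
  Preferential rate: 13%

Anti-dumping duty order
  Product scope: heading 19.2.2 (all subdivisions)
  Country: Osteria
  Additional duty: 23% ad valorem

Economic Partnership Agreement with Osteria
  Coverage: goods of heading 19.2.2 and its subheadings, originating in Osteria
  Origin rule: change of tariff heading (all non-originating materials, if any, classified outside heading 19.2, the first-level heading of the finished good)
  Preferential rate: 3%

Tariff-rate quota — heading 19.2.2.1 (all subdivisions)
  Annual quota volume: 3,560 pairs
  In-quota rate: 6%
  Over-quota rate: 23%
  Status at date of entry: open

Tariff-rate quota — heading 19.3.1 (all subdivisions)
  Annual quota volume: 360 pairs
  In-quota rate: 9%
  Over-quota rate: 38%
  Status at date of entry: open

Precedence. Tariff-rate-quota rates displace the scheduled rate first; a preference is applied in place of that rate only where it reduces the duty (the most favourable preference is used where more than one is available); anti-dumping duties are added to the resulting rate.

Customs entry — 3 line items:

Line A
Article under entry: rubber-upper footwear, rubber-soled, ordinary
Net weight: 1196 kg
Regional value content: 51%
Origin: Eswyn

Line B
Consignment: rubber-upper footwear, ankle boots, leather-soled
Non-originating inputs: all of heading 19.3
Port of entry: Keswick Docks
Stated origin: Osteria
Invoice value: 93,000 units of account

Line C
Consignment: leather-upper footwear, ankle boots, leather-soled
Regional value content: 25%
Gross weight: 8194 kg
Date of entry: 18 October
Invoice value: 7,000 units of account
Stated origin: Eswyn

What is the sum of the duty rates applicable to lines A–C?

Line A: rubber-upper → 19.2; rubber-soled → 19.2.1; ordinary → 19.2.1.1. Scheduled 12%. Eswyn agreement on 19.3: 19.2.1.1 not covered; Eswyn agreement on 19.3.1.3: 19.2.1.1 not covered. → 12%.
Line B: rubber-upper → 19.2; leather-soled → 19.2.2; ankle boots → 19.2.2.3. Scheduled 16%. Osteria agreement on 19.2.2: CTH met → 3% available; preferential 3%; anti-dumping (Osteria, 19.2.2): +23%; total 3% + 23% = 26%. → 26%.
Line C: leather-upper → 19.3; leather-soled → 19.3.2; ankle boots → 19.3.2.2. Scheduled 23%. Eswyn agreement on 19.3: RVC < 40%; Eswyn agreement on 19.3.1.3: 19.3.2.2 not covered. → 23%.
Sum: 12% + 26% + 23% = 61%.

61%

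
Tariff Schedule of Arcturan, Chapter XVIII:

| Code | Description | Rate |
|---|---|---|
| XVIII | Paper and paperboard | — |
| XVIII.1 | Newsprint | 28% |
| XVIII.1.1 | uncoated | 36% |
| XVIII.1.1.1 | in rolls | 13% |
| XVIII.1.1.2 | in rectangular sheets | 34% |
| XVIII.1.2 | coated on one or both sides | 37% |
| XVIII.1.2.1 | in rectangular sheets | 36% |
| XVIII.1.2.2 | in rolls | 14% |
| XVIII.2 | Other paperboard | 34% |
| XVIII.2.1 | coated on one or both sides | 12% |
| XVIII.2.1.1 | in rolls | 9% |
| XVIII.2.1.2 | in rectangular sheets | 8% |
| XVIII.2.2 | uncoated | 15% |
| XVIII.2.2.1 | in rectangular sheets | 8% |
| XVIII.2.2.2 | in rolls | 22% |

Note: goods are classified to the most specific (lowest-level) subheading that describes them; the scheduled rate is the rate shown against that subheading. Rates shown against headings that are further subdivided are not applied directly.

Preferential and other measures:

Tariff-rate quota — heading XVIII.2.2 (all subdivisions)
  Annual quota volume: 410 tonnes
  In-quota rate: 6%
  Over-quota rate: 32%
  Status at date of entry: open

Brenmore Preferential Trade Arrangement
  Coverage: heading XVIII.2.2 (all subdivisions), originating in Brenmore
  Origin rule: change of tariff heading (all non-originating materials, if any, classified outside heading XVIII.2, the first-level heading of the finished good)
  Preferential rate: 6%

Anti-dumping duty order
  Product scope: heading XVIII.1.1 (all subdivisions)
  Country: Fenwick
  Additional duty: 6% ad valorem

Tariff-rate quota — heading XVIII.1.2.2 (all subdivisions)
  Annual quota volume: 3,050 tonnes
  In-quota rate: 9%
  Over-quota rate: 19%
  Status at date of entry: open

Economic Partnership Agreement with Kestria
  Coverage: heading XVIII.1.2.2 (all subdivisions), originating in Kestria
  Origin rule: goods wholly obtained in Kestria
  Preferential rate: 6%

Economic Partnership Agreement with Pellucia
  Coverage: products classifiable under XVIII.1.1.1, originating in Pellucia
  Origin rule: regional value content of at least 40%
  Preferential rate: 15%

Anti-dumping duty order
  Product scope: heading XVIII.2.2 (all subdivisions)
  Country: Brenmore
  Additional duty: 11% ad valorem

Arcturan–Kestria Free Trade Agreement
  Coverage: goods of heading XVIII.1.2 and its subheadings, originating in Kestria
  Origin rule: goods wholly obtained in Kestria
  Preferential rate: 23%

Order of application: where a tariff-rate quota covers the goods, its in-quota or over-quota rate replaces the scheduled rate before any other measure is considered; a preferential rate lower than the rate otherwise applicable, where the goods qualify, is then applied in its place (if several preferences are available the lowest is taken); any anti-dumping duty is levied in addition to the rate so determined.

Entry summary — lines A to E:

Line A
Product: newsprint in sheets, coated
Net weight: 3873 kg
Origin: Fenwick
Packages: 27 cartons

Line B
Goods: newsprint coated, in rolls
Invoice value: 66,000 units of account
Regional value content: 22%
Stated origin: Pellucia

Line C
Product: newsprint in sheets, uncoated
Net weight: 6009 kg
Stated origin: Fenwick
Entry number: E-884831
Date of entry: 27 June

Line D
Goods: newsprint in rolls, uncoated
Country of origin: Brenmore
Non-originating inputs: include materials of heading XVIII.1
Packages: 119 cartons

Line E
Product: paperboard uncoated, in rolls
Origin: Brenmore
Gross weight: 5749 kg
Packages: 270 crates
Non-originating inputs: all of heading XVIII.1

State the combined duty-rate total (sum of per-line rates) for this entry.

Line A: newsprint → XVIII.1; coated → XVIII.1.2; in sheets → XVIII.1.2.1. Scheduled 36%. No special measure applies. → 36%.
Line B: newsprint → XVIII.1; coated → XVIII.1.2; in rolls → XVIII.1.2.2. Scheduled 14%. quota on XVIII.1.2.2 open → in-quota 9%; Pellucia agreement on XVIII.1.1.1: XVIII.1.2.2 not covered. → 9%.
Line C: newsprint → XVIII.1; uncoated → XVIII.1.1; in sheets → XVIII.1.1.2. Scheduled 34%. anti-dumping (Fenwick, XVIII.1.1): +6%; total 34% + 6% = 40%. → 40%.
Line D: newsprint → XVIII.1; uncoated → XVIII.1.1; in rolls → XVIII.1.1.1. Scheduled 13%. Brenmore agreement on XVIII.2.2: XVIII.1.1.1 not covered. → 13%.
Line E: paperboard → XVIII.2; uncoated → XVIII.2.2; in rolls → XVIII.2.2.2. Scheduled 22%. quota on XVIII.2.2 open → in-quota 6%; Brenmore agreement on XVIII.2.2: CTH met → 6% available; preference 6% not lower than 6% → no reduction; anti-dumping (Brenmore, XVIII.2.2): +11%; total 6% + 11% = 17%. → 17%.
Sum: 36% + 9% + 40% + 13% + 17% = 115%.

115%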